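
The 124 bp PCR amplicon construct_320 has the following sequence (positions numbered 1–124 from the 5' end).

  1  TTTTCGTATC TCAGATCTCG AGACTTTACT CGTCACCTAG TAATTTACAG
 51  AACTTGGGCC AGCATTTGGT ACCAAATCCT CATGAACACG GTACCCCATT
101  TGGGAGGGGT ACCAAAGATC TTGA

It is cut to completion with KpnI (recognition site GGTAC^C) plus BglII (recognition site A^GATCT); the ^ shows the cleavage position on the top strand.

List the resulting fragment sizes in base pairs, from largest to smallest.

59, 22, 18, 13, 8, 4 bp

KpnI sites (GGTACC) start at positions 68, 90, 108.
KpnI cuts after base 5 of each site (before the last base), so after positions 72, 94, 112.
BglII sites (AGATCT) start at positions 13, 116.
BglII cuts after the first base of each site, so after positions 13, 116.
Combined cut positions: 13, 72, 94, 112, 116.
Linear molecule, 5 cuts → 6 fragments:
  1–13 → 13 bp
  14–72 → 59 bp
  73–94 → 22 bp
  95–112 → 18 bp
  113–116 → 4 bp
  117–124 → 8 bp
Sorted largest to smallest: 59, 22, 18, 13, 8, 4 bp.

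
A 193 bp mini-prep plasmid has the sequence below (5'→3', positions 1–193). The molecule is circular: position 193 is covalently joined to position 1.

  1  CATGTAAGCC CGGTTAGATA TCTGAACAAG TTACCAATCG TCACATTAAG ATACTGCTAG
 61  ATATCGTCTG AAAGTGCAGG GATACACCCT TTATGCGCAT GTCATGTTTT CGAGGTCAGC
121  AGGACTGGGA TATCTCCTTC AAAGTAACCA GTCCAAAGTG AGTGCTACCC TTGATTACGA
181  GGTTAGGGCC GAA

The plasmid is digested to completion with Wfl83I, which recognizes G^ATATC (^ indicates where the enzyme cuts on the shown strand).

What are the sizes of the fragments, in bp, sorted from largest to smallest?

81, 69, 43 bp

Wfl83I sites (GATATC) start at positions 17, 60, 129.
Wfl83I cuts after the first base of each site, so after positions 17, 60, 129.
Circular molecule, 3 cuts → 3 fragments:
  18–60 → 43 bp
  61–129 → 69 bp
  130–193 then 1–17 → 64 + 17 = 81 bp
Sorted largest to smallest: 81, 69, 43 bp.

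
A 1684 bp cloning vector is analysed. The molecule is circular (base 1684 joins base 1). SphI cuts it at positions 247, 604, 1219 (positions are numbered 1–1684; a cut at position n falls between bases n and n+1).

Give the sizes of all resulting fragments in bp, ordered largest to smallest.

712, 615, 357 bp

Circular molecule, 3 cuts → 3 fragments:
  604 − 247 = 357 bp
  1219 − 604 = 615 bp
  wrap: 1684 − 1219 + 247 = 712 bp
Sorted largest to smallest: 712, 615, 357 bp.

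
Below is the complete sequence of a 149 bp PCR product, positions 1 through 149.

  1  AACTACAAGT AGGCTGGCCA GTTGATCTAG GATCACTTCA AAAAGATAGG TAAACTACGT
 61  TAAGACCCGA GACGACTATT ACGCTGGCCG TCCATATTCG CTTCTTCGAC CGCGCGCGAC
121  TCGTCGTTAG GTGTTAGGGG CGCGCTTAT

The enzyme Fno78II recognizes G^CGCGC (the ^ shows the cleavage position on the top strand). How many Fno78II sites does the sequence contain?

2

GCGCGC occurs starting at positions 112, 140.
Fno78II cuts at 2 sites.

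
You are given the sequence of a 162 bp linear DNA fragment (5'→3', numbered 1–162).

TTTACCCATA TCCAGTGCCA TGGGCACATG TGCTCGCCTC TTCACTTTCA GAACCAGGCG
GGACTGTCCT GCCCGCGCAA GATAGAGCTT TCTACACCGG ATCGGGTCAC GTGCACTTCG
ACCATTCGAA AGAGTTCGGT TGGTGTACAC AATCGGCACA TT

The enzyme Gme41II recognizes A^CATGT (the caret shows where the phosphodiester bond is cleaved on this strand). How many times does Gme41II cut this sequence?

1

ACATGT occurs starting at position 26.
Gme41II cuts at 1 site.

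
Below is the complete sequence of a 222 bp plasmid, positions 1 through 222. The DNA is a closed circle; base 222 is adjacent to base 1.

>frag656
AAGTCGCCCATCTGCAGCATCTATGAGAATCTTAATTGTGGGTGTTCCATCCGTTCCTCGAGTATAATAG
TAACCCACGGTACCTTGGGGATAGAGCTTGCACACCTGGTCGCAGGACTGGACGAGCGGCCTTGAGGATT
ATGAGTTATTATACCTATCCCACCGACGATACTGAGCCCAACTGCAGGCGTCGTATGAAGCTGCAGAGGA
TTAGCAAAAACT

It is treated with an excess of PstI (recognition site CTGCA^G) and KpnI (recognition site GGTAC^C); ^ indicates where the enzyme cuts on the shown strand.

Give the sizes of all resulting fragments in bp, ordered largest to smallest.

PstI sites (CTGCAG) start at positions 12, 182, 201.
PstI cuts after base 5 of each site (before the last base), so after positions 16, 186, 205.
The KpnI site (GGTACC) starts at position 79.
KpnI cuts after base 5 of each site (before the last base), so after position 83.
Combined cut positions: 16, 83, 186, 205.
Circular molecule, 4 cuts → 4 fragments:
  17–83 → 67 bp
  84–186 → 103 bp
  187–205 → 19 bp
  206–222 then 1–16 → 17 + 16 = 33 bp
Sorted largest to smallest: 103, 67, 33, 19 bp.

103, 67, 33, 19 bp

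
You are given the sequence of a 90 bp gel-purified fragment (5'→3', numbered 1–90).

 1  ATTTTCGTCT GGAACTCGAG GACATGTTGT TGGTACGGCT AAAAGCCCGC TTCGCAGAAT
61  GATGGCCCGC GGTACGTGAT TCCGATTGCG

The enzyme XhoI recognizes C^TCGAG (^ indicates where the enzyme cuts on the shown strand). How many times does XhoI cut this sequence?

CTCGAG occurs starting at position 15.
XhoI cuts at 1 site.

1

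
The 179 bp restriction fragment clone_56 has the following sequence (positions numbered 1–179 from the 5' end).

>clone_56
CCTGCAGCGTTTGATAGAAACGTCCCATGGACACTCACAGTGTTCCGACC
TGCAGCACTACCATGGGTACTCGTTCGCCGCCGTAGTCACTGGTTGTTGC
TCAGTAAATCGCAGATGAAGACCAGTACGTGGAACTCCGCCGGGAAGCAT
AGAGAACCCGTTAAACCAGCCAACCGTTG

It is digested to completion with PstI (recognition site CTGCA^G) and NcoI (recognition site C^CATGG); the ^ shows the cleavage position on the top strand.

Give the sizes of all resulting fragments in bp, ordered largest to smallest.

PstI sites (CTGCAG) start at positions 2, 50.
PstI cuts after base 5 of each site (before the last base), so after positions 6, 54.
NcoI sites (CCATGG) start at positions 25, 61.
NcoI cuts after the first base of each site, so after positions 25, 61.
Combined cut positions: 6, 25, 54, 61.
Linear molecule, 4 cuts → 5 fragments:
  1–6 → 6 bp
  7–25 → 19 bp
  26–54 → 29 bp
  55–61 → 7 bp
  62–179 → 118 bp
Sorted largest to smallest: 118, 29, 19, 7, 6 bp.

118, 29, 19, 7, 6 bp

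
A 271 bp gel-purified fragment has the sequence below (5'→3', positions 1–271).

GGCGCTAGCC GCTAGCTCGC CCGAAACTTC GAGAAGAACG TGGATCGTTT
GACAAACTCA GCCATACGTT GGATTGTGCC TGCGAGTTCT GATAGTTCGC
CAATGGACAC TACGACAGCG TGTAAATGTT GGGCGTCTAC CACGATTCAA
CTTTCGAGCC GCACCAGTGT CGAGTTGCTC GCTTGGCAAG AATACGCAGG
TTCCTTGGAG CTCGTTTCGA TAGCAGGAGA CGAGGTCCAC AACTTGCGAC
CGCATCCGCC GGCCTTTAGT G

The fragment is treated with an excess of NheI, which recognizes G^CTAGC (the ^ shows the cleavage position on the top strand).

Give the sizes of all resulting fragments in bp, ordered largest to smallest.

260, 7, 4 bp

NheI sites (GCTAGC) start at positions 4, 11.
NheI cuts after the first base of each site, so after positions 4, 11.
Linear molecule, 2 cuts → 3 fragments:
  1–4 → 4 bp
  5–11 → 7 bp
  12–271 → 260 bp
Sorted largest to smallest: 260, 7, 4 bp.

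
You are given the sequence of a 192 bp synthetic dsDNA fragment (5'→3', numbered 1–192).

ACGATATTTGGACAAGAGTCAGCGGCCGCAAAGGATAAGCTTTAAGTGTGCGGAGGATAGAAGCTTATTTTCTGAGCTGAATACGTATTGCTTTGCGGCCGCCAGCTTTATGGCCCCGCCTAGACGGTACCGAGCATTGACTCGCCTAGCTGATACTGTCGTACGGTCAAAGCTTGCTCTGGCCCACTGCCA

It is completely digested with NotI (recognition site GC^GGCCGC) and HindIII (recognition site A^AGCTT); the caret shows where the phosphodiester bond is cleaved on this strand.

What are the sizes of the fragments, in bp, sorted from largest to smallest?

NotI sites (GCGGCCGC) start at positions 22, 95.
NotI cuts after base 2 of each site, so after positions 23, 96.
HindIII sites (AAGCTT) start at positions 37, 61, 170.
HindIII cuts after the first base of each site, so after positions 37, 61, 170.
Combined cut positions: 23, 37, 61, 96, 170.
Linear molecule, 5 cuts → 6 fragments:
  1–23 → 23 bp
  24–37 → 14 bp
  38–61 → 24 bp
  62–96 → 35 bp
  97–170 → 74 bp
  171–192 → 22 bp
Sorted largest to smallest: 74, 35, 24, 23, 22, 14 bp.

74, 35, 24, 23, 22, 14 bp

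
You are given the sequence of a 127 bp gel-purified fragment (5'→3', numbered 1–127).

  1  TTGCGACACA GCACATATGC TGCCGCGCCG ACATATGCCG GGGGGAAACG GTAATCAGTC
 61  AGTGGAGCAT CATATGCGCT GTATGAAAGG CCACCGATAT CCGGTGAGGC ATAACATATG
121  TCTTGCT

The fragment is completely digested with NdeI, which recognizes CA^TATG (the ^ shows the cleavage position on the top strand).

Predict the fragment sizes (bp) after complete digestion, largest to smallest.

44, 39, 18, 15, 11 bp

NdeI sites (CATATG) start at positions 14, 32, 71, 115.
NdeI cuts after base 2 of each site, so after positions 15, 33, 72, 116.
Linear molecule, 4 cuts → 5 fragments:
  1–15 → 15 bp
  16–33 → 18 bp
  34–72 → 39 bp
  73–116 → 44 bp
  117–127 → 11 bp
Sorted largest to smallest: 44, 39, 18, 15, 11 bp.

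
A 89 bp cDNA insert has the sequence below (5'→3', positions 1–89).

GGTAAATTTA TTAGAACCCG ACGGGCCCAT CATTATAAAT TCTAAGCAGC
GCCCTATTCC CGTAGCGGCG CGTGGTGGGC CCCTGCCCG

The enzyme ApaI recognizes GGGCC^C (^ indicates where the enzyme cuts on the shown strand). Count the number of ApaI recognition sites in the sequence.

2

GGGCCC occurs starting at positions 23, 77.
ApaI cuts at 2 sites.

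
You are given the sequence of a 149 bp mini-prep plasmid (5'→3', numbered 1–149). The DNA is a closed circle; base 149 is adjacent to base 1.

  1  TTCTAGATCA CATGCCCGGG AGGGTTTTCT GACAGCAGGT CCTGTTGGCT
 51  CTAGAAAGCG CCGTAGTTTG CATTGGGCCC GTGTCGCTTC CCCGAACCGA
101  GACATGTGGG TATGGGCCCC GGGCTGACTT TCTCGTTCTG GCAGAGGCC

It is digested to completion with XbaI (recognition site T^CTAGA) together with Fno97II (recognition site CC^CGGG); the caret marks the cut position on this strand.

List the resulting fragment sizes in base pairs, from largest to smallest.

69, 34, 32, 14 bp

XbaI sites (TCTAGA) start at positions 2, 50.
XbaI cuts after the first base of each site, so after positions 2, 50.
Fno97II sites (CCCGGG) start at positions 15, 118.
Fno97II cuts after base 2 of each site, so after positions 16, 119.
Combined cut positions: 2, 16, 50, 119.
Circular molecule, 4 cuts → 4 fragments:
  3–16 → 14 bp
  17–50 → 34 bp
  51–119 → 69 bp
  120–149 then 1–2 → 30 + 2 = 32 bp
Sorted largest to smallest: 69, 34, 32, 14 bp.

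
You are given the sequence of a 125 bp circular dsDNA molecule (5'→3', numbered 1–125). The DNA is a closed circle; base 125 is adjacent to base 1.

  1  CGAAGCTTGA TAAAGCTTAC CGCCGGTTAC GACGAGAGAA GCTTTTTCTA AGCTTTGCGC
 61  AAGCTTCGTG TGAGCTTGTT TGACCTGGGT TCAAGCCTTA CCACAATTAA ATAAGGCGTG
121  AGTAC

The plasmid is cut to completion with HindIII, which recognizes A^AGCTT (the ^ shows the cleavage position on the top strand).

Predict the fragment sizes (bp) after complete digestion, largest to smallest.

67, 26, 11, 11, 10 bp

HindIII sites (AAGCTT) start at positions 3, 13, 39, 50, 61.
HindIII cuts after the first base of each site, so after positions 3, 13, 39, 50, 61.
Circular molecule, 5 cuts → 5 fragments:
  4–13 → 10 bp
  14–39 → 26 bp
  40–50 → 11 bp
  51–61 → 11 bp
  62–125 then 1–3 → 64 + 3 = 67 bp
Sorted largest to smallest: 67, 26, 11, 11, 10 bp.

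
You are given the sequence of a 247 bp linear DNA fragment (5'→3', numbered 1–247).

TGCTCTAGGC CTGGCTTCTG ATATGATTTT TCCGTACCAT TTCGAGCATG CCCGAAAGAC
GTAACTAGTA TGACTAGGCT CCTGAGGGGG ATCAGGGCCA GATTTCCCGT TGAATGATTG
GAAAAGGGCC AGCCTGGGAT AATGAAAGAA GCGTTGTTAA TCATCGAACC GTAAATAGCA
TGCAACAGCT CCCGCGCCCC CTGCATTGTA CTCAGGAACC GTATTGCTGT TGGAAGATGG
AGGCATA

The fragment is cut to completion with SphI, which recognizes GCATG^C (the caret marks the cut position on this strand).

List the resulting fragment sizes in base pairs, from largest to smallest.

SphI sites (GCATGC) start at positions 46, 178.
SphI cuts after base 5 of each site (before the last base), so after positions 50, 182.
Linear molecule, 2 cuts → 3 fragments:
  1–50 → 50 bp
  51–182 → 132 bp
  183–247 → 65 bp
Sorted largest to smallest: 132, 65, 50 bp.

132, 65, 50 bp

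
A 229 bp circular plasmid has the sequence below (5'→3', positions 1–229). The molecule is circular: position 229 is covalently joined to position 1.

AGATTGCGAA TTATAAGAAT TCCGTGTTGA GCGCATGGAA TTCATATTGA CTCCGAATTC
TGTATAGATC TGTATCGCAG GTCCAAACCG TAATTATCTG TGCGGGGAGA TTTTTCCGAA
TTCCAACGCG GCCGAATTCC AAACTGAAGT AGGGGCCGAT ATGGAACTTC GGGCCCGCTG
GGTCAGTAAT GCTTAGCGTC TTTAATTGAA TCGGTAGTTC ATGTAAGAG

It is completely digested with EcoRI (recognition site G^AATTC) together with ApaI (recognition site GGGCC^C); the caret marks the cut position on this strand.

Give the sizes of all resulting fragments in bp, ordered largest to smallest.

71, 63, 41, 21, 17, 16 bp

EcoRI sites (GAATTC) start at positions 17, 38, 55, 118, 134.
EcoRI cuts after the first base of each site, so after positions 17, 38, 55, 118, 134.
The ApaI site (GGGCCC) starts at position 171.
ApaI cuts after base 5 of each site (before the last base), so after position 175.
Combined cut positions: 17, 38, 55, 118, 134, 175.
Circular molecule, 6 cuts → 6 fragments:
  18–38 → 21 bp
  39–55 → 17 bp
  56–118 → 63 bp
  119–134 → 16 bp
  135–175 → 41 bp
  176–229 then 1–17 → 54 + 17 = 71 bp
Sorted largest to smallest: 71, 63, 41, 21, 17, 16 bp.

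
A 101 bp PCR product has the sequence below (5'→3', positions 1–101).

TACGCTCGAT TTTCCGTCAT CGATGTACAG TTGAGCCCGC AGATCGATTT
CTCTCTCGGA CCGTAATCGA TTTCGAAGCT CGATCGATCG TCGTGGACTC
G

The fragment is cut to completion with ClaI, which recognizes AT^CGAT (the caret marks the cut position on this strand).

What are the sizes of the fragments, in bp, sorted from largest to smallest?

24, 23, 20, 17, 17 bp

ClaI sites (ATCGAT) start at positions 19, 43, 66, 83.
ClaI cuts after base 2 of each site, so after positions 20, 44, 67, 84.
Linear molecule, 4 cuts → 5 fragments:
  1–20 → 20 bp
  21–44 → 24 bp
  45–67 → 23 bp
  68–84 → 17 bp
  85–101 → 17 bp
Sorted largest to smallest: 24, 23, 20, 17, 17 bp.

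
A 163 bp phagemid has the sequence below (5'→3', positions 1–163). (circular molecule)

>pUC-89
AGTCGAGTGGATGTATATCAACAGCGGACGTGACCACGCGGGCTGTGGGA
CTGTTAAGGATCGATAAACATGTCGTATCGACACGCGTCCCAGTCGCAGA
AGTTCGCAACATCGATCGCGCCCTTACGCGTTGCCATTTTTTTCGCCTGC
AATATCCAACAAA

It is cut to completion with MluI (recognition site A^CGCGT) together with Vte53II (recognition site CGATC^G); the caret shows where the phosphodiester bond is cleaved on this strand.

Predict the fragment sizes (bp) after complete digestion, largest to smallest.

120, 34, 9 bp

MluI sites (ACGCGT) start at positions 83, 126.
MluI cuts after the first base of each site, so after positions 83, 126.
The Vte53II site (CGATCG) starts at position 113.
Vte53II cuts after base 5 of each site (before the last base), so after position 117.
Combined cut positions: 83, 117, 126.
Circular molecule, 3 cuts → 3 fragments:
  84–117 → 34 bp
  118–126 → 9 bp
  127–163 then 1–83 → 37 + 83 = 120 bp
Sorted largest to smallest: 120, 34, 9 bp.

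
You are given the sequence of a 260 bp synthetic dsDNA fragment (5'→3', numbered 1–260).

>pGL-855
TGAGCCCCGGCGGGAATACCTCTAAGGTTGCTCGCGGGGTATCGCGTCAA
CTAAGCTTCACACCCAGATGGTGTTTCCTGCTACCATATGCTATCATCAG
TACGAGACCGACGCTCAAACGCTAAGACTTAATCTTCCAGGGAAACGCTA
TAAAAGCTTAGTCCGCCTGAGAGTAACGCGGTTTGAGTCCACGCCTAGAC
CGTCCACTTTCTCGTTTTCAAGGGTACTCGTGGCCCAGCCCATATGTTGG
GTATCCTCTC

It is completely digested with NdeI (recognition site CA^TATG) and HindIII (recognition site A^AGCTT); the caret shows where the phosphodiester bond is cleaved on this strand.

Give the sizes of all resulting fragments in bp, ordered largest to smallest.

88, 68, 53, 33, 18 bp

NdeI sites (CATATG) start at positions 85, 241.
NdeI cuts after base 2 of each site, so after positions 86, 242.
HindIII sites (AAGCTT) start at positions 53, 154.
HindIII cuts after the first base of each site, so after positions 53, 154.
Combined cut positions: 53, 86, 154, 242.
Linear molecule, 4 cuts → 5 fragments:
  1–53 → 53 bp
  54–86 → 33 bp
  87–154 → 68 bp
  155–242 → 88 bp
  243–260 → 18 bp
Sorted largest to smallest: 88, 68, 53, 33, 18 bp.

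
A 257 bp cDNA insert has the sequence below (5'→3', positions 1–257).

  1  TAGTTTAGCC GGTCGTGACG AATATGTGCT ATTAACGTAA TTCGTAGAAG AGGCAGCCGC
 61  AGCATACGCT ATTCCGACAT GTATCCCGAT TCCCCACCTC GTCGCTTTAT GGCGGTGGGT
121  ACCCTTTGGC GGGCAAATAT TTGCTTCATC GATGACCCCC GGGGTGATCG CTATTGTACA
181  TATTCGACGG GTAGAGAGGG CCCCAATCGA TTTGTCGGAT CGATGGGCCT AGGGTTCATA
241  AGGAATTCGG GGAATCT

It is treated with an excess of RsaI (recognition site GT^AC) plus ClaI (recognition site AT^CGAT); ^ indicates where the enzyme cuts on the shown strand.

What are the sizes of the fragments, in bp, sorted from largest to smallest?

120, 37, 30, 29, 28, 13 bp

RsaI sites (GTAC) start at positions 119, 176.
RsaI cuts after base 2 of each site, so after positions 120, 177.
ClaI sites (ATCGAT) start at positions 148, 206, 219.
ClaI cuts after base 2 of each site, so after positions 149, 207, 220.
Combined cut positions: 120, 149, 177, 207, 220.
Linear molecule, 5 cuts → 6 fragments:
  1–120 → 120 bp
  121–149 → 29 bp
  150–177 → 28 bp
  178–207 → 30 bp
  208–220 → 13 bp
  221–257 → 37 bp
Sorted largest to smallest: 120, 37, 30, 29, 28, 13 bp.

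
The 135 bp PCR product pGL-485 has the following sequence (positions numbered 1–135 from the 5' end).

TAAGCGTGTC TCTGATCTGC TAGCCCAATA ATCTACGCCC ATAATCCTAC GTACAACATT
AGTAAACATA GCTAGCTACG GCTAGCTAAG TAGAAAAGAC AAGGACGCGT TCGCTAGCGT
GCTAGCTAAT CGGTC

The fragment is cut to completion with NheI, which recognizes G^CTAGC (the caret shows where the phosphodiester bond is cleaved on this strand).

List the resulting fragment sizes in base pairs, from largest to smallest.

52, 32, 19, 14, 10, 8 bp

NheI sites (GCTAGC) start at positions 19, 71, 81, 113, 121.
NheI cuts after the first base of each site, so after positions 19, 71, 81, 113, 121.
Linear molecule, 5 cuts → 6 fragments:
  1–19 → 19 bp
  20–71 → 52 bp
  72–81 → 10 bp
  82–113 → 32 bp
  114–121 → 8 bp
  122–135 → 14 bp
Sorted largest to smallest: 52, 32, 19, 14, 10, 8 bp.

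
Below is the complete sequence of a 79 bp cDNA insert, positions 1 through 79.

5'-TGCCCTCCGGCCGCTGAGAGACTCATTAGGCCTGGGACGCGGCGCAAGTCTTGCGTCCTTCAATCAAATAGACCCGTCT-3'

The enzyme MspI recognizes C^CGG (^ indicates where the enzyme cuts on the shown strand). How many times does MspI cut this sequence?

1

CCGG occurs starting at position 7.
MspI cuts at 1 site.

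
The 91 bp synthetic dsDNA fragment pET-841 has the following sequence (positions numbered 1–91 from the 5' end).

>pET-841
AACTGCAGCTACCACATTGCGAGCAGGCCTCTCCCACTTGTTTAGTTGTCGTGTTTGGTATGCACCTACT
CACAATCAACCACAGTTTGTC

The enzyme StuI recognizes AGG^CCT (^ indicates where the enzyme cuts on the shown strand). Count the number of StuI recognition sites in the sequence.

1

AGGCCT occurs starting at position 25.
StuI cuts at 1 site.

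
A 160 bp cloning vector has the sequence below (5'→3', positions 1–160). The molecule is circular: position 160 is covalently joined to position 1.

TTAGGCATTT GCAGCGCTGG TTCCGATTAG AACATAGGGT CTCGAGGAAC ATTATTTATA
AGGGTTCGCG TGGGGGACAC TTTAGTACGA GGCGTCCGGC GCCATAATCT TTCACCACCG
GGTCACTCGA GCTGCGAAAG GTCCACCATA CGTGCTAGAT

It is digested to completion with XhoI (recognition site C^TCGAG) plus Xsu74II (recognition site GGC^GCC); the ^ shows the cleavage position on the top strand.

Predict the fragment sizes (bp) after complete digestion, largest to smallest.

XhoI sites (CTCGAG) start at positions 41, 126.
XhoI cuts after the first base of each site, so after positions 41, 126.
The Xsu74II site (GGCGCC) starts at position 98.
Xsu74II cuts after base 3 of each site, so after position 100.
Combined cut positions: 41, 100, 126.
Circular molecule, 3 cuts → 3 fragments:
  42–100 → 59 bp
  101–126 → 26 bp
  127–160 then 1–41 → 34 + 41 = 75 bp
Sorted largest to smallest: 75, 59, 26 bp.

75, 59, 26 bp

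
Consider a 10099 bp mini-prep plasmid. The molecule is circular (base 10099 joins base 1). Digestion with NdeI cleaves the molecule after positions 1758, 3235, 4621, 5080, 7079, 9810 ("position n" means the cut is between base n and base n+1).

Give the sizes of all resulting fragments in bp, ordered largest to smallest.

Circular molecule, 6 cuts → 6 fragments:
  3235 − 1758 = 1477 bp
  4621 − 3235 = 1386 bp
  5080 − 4621 = 459 bp
  7079 − 5080 = 1999 bp
  9810 − 7079 = 2731 bp
  wrap: 10099 − 9810 + 1758 = 2047 bp
Sorted largest to smallest: 2731, 2047, 1999, 1477, 1386, 459 bp.

2731, 2047, 1999, 1477, 1386, 459 bp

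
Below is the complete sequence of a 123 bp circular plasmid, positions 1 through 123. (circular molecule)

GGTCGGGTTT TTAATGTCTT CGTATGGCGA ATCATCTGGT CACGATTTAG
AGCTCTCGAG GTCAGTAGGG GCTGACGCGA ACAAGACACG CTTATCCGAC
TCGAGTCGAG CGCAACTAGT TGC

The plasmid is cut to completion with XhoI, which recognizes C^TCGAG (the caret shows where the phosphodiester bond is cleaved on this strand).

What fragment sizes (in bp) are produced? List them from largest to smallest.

XhoI sites (CTCGAG) start at positions 55, 100.
XhoI cuts after the first base of each site, so after positions 55, 100.
Circular molecule, 2 cuts → 2 fragments:
  56–100 → 45 bp
  101–123 then 1–55 → 23 + 55 = 78 bp
Sorted largest to smallest: 78, 45 bp.

78, 45 bp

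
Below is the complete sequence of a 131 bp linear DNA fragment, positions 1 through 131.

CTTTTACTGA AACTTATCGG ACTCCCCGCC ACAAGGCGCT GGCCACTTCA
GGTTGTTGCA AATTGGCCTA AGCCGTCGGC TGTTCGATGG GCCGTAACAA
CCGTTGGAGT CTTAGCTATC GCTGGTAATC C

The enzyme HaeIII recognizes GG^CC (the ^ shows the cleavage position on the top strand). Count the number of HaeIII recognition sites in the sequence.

3

GGCC occurs starting at positions 41, 65, 90.
HaeIII cuts at 3 sites.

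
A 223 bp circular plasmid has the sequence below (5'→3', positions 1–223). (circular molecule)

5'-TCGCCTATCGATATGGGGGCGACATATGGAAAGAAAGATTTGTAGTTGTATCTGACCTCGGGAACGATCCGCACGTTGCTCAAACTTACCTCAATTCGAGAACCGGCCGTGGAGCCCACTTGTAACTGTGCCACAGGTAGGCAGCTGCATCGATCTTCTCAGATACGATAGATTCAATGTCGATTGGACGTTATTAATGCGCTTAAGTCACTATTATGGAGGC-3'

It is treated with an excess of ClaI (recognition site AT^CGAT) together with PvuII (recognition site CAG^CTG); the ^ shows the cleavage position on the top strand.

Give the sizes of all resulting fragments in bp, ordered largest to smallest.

136, 81, 6 bp

ClaI sites (ATCGAT) start at positions 7, 149.
ClaI cuts after base 2 of each site, so after positions 8, 150.
The PvuII site (CAGCTG) starts at position 142.
PvuII cuts after base 3 of each site, so after position 144.
Combined cut positions: 8, 144, 150.
Circular molecule, 3 cuts → 3 fragments:
  9–144 → 136 bp
  145–150 → 6 bp
  151–223 then 1–8 → 73 + 8 = 81 bp
Sorted largest to smallest: 136, 81, 6 bp.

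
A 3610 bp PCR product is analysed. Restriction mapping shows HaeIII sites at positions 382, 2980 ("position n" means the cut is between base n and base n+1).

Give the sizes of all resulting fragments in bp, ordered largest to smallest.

2598, 630, 382 bp

Linear molecule, 2 cuts → 3 fragments:
  382 − 0 = 382 bp
  2980 − 382 = 2598 bp
  3610 − 2980 = 630 bp
Sorted largest to smallest: 2598, 630, 382 bp.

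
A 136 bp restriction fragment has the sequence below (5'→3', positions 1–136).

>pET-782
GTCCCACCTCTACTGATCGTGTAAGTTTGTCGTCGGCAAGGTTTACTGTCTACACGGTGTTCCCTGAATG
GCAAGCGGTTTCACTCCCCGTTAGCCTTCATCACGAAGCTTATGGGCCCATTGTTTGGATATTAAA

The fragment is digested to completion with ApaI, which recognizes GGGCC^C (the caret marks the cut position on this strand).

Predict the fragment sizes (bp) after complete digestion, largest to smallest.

118, 18 bp

The ApaI site (GGGCCC) starts at position 114.
ApaI cuts after base 5 of each site (before the last base), so after position 118.
Linear molecule, 1 cut → 2 fragments:
  1–118 → 118 bp
  119–136 → 18 bp
Sorted largest to smallest: 118, 18 bp.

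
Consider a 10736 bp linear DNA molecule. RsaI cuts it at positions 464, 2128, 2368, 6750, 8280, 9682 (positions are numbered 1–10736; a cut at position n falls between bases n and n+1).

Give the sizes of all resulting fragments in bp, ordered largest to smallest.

Linear molecule, 6 cuts → 7 fragments:
  464 − 0 = 464 bp
  2128 − 464 = 1664 bp
  2368 − 2128 = 240 bp
  6750 − 2368 = 4382 bp
  8280 − 6750 = 1530 bp
  9682 − 8280 = 1402 bp
  10736 − 9682 = 1054 bp
Sorted largest to smallest: 4382, 1664, 1530, 1402, 1054, 464, 240 bp.

4382, 1664, 1530, 1402, 1054, 464, 240 bp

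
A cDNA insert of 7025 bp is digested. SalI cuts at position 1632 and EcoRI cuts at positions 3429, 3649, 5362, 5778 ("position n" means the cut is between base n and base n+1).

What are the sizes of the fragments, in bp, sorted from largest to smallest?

Combined cut positions (sorted): 1632, 3429, 3649, 5362, 5778.
Linear molecule, 5 cuts → 6 fragments:
  1632 − 0 = 1632 bp
  3429 − 1632 = 1797 bp
  3649 − 3429 = 220 bp
  5362 − 3649 = 1713 bp
  5778 − 5362 = 416 bp
  7025 − 5778 = 1247 bp
Sorted largest to smallest: 1797, 1713, 1632, 1247, 416, 220 bp.

1797, 1713, 1632, 1247, 416, 220 bp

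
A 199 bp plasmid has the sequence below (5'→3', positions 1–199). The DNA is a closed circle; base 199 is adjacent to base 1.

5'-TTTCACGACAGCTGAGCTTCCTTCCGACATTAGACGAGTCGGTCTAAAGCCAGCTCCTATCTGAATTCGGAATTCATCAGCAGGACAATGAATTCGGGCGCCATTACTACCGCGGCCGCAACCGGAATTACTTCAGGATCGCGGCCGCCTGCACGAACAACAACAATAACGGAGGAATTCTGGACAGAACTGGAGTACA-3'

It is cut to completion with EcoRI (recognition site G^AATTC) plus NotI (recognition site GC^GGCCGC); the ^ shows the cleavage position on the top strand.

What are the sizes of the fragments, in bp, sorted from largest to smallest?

EcoRI sites (GAATTC) start at positions 63, 70, 90, 175.
EcoRI cuts after the first base of each site, so after positions 63, 70, 90, 175.
NotI sites (GCGGCCGC) start at positions 112, 141.
NotI cuts after base 2 of each site, so after positions 113, 142.
Combined cut positions: 63, 70, 90, 113, 142, 175.
Circular molecule, 6 cuts → 6 fragments:
  64–70 → 7 bp
  71–90 → 20 bp
  91–113 → 23 bp
  114–142 → 29 bp
  143–175 → 33 bp
  176–199 then 1–63 → 24 + 63 = 87 bp
Sorted largest to smallest: 87, 33, 29, 23, 20, 7 bp.

87, 33, 29, 23, 20, 7 bp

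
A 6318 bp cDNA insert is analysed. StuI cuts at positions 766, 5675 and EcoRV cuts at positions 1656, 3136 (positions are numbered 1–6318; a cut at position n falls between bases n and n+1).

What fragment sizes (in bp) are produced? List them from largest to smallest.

Combined cut positions (sorted): 766, 1656, 3136, 5675.
Linear molecule, 4 cuts → 5 fragments:
  766 − 0 = 766 bp
  1656 − 766 = 890 bp
  3136 − 1656 = 1480 bp
  5675 − 3136 = 2539 bp
  6318 − 5675 = 643 bp
Sorted largest to smallest: 2539, 1480, 890, 766, 643 bp.

2539, 1480, 890, 766, 643 bp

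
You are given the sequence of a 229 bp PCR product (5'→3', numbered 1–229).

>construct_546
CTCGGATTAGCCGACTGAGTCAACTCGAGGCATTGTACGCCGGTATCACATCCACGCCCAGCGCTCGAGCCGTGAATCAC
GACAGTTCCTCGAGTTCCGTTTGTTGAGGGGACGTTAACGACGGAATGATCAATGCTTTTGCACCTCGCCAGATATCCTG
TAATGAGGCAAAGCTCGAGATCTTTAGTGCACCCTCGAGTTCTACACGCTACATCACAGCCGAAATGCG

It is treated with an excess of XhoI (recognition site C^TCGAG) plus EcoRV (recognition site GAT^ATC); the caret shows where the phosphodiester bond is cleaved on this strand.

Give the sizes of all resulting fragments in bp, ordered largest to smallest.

XhoI sites (CTCGAG) start at positions 24, 64, 89, 174, 194.
XhoI cuts after the first base of each site, so after positions 24, 64, 89, 174, 194.
The EcoRV site (GATATC) starts at position 152.
EcoRV cuts after base 3 of each site, so after position 154.
Combined cut positions: 24, 64, 89, 154, 174, 194.
Linear molecule, 6 cuts → 7 fragments:
  1–24 → 24 bp
  25–64 → 40 bp
  65–89 → 25 bp
  90–154 → 65 bp
  155–174 → 20 bp
  175–194 → 20 bp
  195–229 → 35 bp
Sorted largest to smallest: 65, 40, 35, 25, 24, 20, 20 bp.

65, 40, 35, 25, 24, 20, 20 bp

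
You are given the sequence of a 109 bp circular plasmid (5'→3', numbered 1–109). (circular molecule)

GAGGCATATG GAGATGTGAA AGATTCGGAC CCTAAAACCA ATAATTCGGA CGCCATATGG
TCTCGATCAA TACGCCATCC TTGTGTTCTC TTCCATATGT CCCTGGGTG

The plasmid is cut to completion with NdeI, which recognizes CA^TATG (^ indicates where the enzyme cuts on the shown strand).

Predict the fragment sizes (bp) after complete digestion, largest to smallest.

49, 40, 20 bp

NdeI sites (CATATG) start at positions 5, 54, 94.
NdeI cuts after base 2 of each site, so after positions 6, 55, 95.
Circular molecule, 3 cuts → 3 fragments:
  7–55 → 49 bp
  56–95 → 40 bp
  96–109 then 1–6 → 14 + 6 = 20 bp
Sorted largest to smallest: 49, 40, 20 bp.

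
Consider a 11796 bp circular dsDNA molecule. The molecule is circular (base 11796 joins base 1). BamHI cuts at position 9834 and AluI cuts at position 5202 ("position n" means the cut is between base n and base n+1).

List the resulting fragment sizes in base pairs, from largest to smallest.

7164, 4632 bp

Combined cut positions (sorted): 5202, 9834.
Circular molecule, 2 cuts → 2 fragments:
  9834 − 5202 = 4632 bp
  wrap: 11796 − 9834 + 5202 = 7164 bp
Sorted largest to smallest: 7164, 4632 bp.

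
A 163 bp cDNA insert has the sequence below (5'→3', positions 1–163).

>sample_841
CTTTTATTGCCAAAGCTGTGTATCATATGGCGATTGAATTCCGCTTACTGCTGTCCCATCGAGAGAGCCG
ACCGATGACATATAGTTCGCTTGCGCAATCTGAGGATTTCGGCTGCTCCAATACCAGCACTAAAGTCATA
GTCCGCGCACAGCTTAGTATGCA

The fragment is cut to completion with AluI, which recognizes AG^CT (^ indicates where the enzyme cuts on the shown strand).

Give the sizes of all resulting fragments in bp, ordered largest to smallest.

137, 15, 11 bp

AluI sites (AGCT) start at positions 14, 151.
AluI cuts after base 2 of each site, so after positions 15, 152.
Linear molecule, 2 cuts → 3 fragments:
  1–15 → 15 bp
  16–152 → 137 bp
  153–163 → 11 bp
Sorted largest to smallest: 137, 15, 11 bp.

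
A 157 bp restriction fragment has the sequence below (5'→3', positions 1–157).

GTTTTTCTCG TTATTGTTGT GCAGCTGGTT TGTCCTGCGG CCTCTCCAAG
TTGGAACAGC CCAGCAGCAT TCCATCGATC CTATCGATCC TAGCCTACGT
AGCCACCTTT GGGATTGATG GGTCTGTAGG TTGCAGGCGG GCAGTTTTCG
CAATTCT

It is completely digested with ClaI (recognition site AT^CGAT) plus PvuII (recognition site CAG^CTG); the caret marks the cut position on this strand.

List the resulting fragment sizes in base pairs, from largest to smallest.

73, 51, 24, 9 bp

ClaI sites (ATCGAT) start at positions 74, 83.
ClaI cuts after base 2 of each site, so after positions 75, 84.
The PvuII site (CAGCTG) starts at position 22.
PvuII cuts after base 3 of each site, so after position 24.
Combined cut positions: 24, 75, 84.
Linear molecule, 3 cuts → 4 fragments:
  1–24 → 24 bp
  25–75 → 51 bp
  76–84 → 9 bp
  85–157 → 73 bp
Sorted largest to smallest: 73, 51, 24, 9 bp.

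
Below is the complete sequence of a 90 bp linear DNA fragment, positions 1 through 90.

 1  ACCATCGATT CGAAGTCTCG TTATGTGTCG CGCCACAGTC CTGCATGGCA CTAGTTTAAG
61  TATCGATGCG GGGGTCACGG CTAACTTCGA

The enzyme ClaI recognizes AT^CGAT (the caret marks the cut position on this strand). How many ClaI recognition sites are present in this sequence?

ATCGAT occurs starting at positions 4, 62.
ClaI cuts at 2 sites.

2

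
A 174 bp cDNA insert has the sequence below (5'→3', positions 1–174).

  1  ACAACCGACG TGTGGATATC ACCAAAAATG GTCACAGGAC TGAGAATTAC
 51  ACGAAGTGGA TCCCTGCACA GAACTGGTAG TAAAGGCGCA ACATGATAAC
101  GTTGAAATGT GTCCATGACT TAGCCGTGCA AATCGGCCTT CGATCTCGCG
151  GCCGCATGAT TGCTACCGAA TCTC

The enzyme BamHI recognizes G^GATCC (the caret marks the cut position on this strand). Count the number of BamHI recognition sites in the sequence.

GGATCC occurs starting at position 58.
BamHI cuts at 1 site.

1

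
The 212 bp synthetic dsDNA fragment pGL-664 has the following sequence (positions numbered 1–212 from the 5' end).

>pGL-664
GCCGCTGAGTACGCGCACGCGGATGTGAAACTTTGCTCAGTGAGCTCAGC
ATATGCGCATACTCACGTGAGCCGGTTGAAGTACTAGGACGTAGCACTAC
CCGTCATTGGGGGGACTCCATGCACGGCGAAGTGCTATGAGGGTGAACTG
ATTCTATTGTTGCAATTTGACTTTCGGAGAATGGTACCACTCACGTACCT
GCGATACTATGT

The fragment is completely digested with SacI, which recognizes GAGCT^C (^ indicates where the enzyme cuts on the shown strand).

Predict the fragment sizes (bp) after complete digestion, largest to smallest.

166, 46 bp

The SacI site (GAGCTC) starts at position 42.
SacI cuts after base 5 of each site (before the last base), so after position 46.
Linear molecule, 1 cut → 2 fragments:
  1–46 → 46 bp
  47–212 → 166 bp
Sorted largest to smallest: 166, 46 bp.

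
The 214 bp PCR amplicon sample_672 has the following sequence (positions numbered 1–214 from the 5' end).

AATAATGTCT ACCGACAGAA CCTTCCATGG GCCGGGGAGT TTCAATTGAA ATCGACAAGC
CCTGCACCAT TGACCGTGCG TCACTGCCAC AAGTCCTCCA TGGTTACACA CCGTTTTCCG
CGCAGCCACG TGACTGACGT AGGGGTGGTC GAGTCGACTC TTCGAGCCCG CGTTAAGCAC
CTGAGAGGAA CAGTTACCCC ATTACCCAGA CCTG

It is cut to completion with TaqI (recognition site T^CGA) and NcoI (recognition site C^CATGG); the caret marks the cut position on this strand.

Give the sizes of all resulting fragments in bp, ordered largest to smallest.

TaqI sites (TCGA) start at positions 52, 149, 154, 162.
TaqI cuts after the first base of each site, so after positions 52, 149, 154, 162.
NcoI sites (CCATGG) start at positions 25, 98.
NcoI cuts after the first base of each site, so after positions 25, 98.
Combined cut positions: 25, 52, 98, 149, 154, 162.
Linear molecule, 6 cuts → 7 fragments:
  1–25 → 25 bp
  26–52 → 27 bp
  53–98 → 46 bp
  99–149 → 51 bp
  150–154 → 5 bp
  155–162 → 8 bp
  163–214 → 52 bp
Sorted largest to smallest: 52, 51, 46, 27, 25, 8, 5 bp.

52, 51, 46, 27, 25, 8, 5 bp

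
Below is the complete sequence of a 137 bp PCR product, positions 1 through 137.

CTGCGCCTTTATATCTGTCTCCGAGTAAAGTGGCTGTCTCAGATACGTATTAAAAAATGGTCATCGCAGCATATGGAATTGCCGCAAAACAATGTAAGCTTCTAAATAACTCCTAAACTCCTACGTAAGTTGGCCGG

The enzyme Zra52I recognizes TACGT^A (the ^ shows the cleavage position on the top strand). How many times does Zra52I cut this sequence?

2

TACGTA occurs starting at positions 44, 122.
Zra52I cuts at 2 sites.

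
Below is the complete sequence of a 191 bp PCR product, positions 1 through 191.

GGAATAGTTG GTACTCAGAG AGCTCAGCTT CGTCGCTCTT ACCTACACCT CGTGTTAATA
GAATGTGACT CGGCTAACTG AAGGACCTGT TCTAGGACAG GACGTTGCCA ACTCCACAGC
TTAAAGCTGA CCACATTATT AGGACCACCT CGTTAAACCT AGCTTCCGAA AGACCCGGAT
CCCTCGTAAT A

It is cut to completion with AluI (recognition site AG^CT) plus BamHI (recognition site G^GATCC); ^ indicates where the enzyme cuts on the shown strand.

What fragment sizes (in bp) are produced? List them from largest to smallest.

AluI sites (AGCT) start at positions 21, 26, 118, 125, 161.
AluI cuts after base 2 of each site, so after positions 22, 27, 119, 126, 162.
The BamHI site (GGATCC) starts at position 177.
BamHI cuts after the first base of each site, so after position 177.
Combined cut positions: 22, 27, 119, 126, 162, 177.
Linear molecule, 6 cuts → 7 fragments:
  1–22 → 22 bp
  23–27 → 5 bp
  28–119 → 92 bp
  120–126 → 7 bp
  127–162 → 36 bp
  163–177 → 15 bp
  178–191 → 14 bp
Sorted largest to smallest: 92, 36, 22, 15, 14, 7, 5 bp.

92, 36, 22, 15, 14, 7, 5 bp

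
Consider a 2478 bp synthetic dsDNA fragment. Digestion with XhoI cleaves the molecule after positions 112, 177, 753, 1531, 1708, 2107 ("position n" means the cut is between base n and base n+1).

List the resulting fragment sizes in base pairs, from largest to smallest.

Linear molecule, 6 cuts → 7 fragments:
  112 − 0 = 112 bp
  177 − 112 = 65 bp
  753 − 177 = 576 bp
  1531 − 753 = 778 bp
  1708 − 1531 = 177 bp
  2107 − 1708 = 399 bp
  2478 − 2107 = 371 bp
Sorted largest to smallest: 778, 576, 399, 371, 177, 112, 65 bp.

778, 576, 399, 371, 177, 112, 65 bp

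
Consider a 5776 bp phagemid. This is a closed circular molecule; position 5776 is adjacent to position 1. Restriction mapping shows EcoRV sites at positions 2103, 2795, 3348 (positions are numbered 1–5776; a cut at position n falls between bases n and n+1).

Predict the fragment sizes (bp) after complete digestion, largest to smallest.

Circular molecule, 3 cuts → 3 fragments:
  2795 − 2103 = 692 bp
  3348 − 2795 = 553 bp
  wrap: 5776 − 3348 + 2103 = 4531 bp
Sorted largest to smallest: 4531, 692, 553 bp.

4531, 692, 553 bp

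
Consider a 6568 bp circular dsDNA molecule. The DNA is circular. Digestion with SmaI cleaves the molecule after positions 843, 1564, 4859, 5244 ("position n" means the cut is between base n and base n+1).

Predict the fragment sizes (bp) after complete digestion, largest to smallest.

3295, 2167, 721, 385 bp

Circular molecule, 4 cuts → 4 fragments:
  1564 − 843 = 721 bp
  4859 − 1564 = 3295 bp
  5244 − 4859 = 385 bp
  wrap: 6568 − 5244 + 843 = 2167 bp
Sorted largest to smallest: 3295, 2167, 721, 385 bp.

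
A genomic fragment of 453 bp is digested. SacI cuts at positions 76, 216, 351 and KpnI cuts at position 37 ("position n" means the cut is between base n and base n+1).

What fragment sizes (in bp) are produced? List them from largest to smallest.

Combined cut positions (sorted): 37, 76, 216, 351.
Linear molecule, 4 cuts → 5 fragments:
  37 − 0 = 37 bp
  76 − 37 = 39 bp
  216 − 76 = 140 bp
  351 − 216 = 135 bp
  453 − 351 = 102 bp
Sorted largest to smallest: 140, 135, 102, 39, 37 bp.

140, 135, 102, 39, 37 bp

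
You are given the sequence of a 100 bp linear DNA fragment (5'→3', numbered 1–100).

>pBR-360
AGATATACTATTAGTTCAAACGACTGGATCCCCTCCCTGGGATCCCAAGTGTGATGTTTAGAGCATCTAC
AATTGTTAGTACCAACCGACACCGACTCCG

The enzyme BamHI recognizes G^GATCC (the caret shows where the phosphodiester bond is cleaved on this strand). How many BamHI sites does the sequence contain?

2

GGATCC occurs starting at positions 26, 40.
BamHI cuts at 2 sites.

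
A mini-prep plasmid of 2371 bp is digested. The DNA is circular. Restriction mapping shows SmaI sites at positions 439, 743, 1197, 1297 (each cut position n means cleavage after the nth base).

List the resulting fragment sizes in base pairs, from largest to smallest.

1513, 454, 304, 100 bp

Circular molecule, 4 cuts → 4 fragments:
  743 − 439 = 304 bp
  1197 − 743 = 454 bp
  1297 − 1197 = 100 bp
  wrap: 2371 − 1297 + 439 = 1513 bp
Sorted largest to smallest: 1513, 454, 304, 100 bp.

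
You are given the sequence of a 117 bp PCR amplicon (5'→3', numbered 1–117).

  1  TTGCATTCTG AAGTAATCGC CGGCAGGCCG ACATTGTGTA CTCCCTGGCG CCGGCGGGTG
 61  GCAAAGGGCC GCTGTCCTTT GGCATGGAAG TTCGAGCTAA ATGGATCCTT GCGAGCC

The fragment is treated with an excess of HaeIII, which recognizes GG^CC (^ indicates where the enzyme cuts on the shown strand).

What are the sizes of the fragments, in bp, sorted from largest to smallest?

49, 41, 27 bp

HaeIII sites (GGCC) start at positions 26, 67.
HaeIII cuts after base 2 of each site, so after positions 27, 68.
Linear molecule, 2 cuts → 3 fragments:
  1–27 → 27 bp
  28–68 → 41 bp
  69–117 → 49 bp
Sorted largest to smallest: 49, 41, 27 bp.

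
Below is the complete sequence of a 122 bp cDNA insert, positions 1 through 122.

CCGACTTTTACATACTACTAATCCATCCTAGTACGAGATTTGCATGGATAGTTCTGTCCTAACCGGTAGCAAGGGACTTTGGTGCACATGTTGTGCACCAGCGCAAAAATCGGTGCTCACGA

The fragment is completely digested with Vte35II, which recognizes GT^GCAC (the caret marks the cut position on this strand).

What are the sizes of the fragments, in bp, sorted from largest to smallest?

83, 28, 11 bp

Vte35II sites (GTGCAC) start at positions 82, 93.
Vte35II cuts after base 2 of each site, so after positions 83, 94.
Linear molecule, 2 cuts → 3 fragments:
  1–83 → 83 bp
  84–94 → 11 bp
  95–122 → 28 bp
Sorted largest to smallest: 83, 28, 11 bp.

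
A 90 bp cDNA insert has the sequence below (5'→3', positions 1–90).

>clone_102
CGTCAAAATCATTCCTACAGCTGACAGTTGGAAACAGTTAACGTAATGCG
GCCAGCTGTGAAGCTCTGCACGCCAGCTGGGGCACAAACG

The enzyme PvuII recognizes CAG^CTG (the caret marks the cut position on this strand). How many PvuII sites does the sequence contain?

3

CAGCTG occurs starting at positions 18, 53, 74.
PvuII cuts at 3 sites.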